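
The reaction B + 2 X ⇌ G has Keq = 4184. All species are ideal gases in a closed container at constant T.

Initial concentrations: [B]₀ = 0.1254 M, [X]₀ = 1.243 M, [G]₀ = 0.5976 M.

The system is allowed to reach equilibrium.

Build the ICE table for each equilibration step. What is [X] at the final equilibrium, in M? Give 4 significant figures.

[X]_eq = 0.9926 M

Q₀ = 3.084 vs Keq = 4184 ⇒ Q<K, forward
Step 1:
                   B          X          G
  I           0.1254      1.243     0.5976
  C          -0.1252    -0.2504     0.1252
  E       1.7536e-04     0.9926     0.7228
  solve Keq expr → x = 0.1252; check Q = 4184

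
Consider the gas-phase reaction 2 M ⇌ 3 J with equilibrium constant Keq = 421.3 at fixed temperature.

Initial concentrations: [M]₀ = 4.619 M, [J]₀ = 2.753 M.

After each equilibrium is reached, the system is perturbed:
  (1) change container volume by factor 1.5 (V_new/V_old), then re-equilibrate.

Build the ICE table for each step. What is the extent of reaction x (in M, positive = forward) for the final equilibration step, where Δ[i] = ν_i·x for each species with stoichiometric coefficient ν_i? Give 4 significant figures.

Q₀ = 0.978 vs Keq = 421.3 ⇒ Q<K, forward
Step 1:
                    M           J
  Initial       4.619       2.753
  Change       -3.512       5.268
  Equil         1.107       8.021
  solve Keq expr → x = 1.756; check Q = 421.3
Then change container volume by factor 1.5 (V_new/V_old).
Step 2:
                    M           J
  Initial      0.7379       5.348
  Change      -0.1079      0.1618
  Equil          0.63       5.509
  solve Keq expr → x = 0.05393; check Q = 421.3

x = 0.05393 M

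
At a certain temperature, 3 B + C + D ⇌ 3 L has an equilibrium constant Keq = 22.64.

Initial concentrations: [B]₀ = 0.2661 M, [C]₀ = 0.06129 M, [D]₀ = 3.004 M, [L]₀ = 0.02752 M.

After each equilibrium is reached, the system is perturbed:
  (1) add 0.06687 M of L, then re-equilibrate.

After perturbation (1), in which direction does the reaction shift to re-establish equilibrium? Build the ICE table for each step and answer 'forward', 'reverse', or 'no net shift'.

Q₀ = 0.006008 vs Keq = 22.64 ⇒ Q<K, forward
Step 1:
                  B         C         D         L
  init       0.2661   0.06129     3.004   0.02752
  Δ         -0.1257   -0.0419   -0.0419    0.1257
  eq         0.1404   0.01939     2.962    0.1532
  solve Keq expr → x = 0.0419; check Q = 22.64
Then add 0.06687 M of L.
Step 2:
                  B         C         D         L
  init       0.1404   0.01939     2.962    0.2201
  Δ         0.02223  0.007409  0.007409  -0.02223
  eq         0.1626    0.0268      2.97    0.1979
  solve Keq expr → x = -0.007409; check Q = 22.64

Direction: reverse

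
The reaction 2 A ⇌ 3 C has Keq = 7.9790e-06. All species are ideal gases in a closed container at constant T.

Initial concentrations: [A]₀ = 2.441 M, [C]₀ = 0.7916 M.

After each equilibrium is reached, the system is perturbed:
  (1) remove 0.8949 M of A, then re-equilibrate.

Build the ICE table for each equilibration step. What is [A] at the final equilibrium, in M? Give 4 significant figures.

[A]_eq = 2.052 M

Q₀ = 0.08325 vs Keq = 7.9790e-06 ⇒ Q>K, reverse
Step 1:
                   A          C
  Initial      2.441     0.7916
  Change      0.5004    -0.7506
  Equil        2.941    0.04102
  solve Keq expr → x = -0.2502; check Q = 7.9790e-06
Then remove 0.8949 M of A.
Step 2:
                   A          C
  Initial      2.046    0.04102
  Change    0.005834  -0.008751
  Equil        2.052    0.03227
  solve Keq expr → x = -0.002917; check Q = 7.9790e-06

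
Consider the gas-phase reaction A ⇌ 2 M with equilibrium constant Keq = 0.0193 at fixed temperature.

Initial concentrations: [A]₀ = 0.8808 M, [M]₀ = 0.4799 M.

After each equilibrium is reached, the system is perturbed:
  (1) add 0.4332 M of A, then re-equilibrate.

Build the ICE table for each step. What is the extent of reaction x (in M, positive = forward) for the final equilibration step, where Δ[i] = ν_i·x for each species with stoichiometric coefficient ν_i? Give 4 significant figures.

Q₀ = 0.2615 vs Keq = 0.0193 ⇒ Q>K, reverse
Step 1:
                    A           M
  init         0.8808      0.4799
  Δ            0.1688     -0.3376
  eq             1.05      0.1423
  solve Keq expr → x = -0.1688; check Q = 0.0193
Then add 0.4332 M of A.
Step 2:
                    A           M
  init          1.483      0.1423
  Δ          -0.01305     0.02609
  eq             1.47      0.1684
  solve Keq expr → x = 0.01305; check Q = 0.0193

x = 0.01305 M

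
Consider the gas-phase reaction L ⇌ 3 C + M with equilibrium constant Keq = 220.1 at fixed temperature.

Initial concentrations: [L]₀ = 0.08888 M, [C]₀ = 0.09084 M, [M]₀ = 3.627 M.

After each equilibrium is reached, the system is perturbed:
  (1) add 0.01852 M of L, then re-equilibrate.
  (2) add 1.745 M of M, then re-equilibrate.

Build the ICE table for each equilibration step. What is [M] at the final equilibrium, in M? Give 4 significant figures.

Q₀ = 0.03059 vs Keq = 220.1 ⇒ Q<K, forward
Step 1:
                    L           C           M
  I           0.08888     0.09084       3.627
  C          -0.08812      0.2644     0.08812
  E        7.5650e-04      0.3552       3.715
  solve Keq expr → x = 0.08812; check Q = 220.1
Then add 0.01852 M of L.
Step 2:
                    L           C           M
  I           0.01928      0.3552       3.715
  C          -0.01811     0.05433     0.01811
  E          0.001165      0.4095       3.733
  solve Keq expr → x = 0.01811; check Q = 220.1
Then add 1.745 M of M.
Step 3:
                    L           C           M
  I          0.001165      0.4095       5.478
  C        5.2480e-04   -0.001574 -5.2480e-04
  E           0.00169       0.408       5.478
  solve Keq expr → x = -5.2480e-04; check Q = 220.1

[M]_eq = 5.478 M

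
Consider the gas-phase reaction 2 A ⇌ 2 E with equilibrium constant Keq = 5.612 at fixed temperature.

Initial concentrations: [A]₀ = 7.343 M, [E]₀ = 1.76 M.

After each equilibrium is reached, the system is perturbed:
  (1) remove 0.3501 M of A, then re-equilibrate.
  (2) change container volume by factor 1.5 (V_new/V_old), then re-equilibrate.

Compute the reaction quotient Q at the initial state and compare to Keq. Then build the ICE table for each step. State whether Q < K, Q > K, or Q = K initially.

Q₀ = 0.05745; Q < K (proceeds forward)

Q₀ = 0.05745 vs Keq = 5.612 ⇒ Q<K, forward
Step 1:
                  A         E
  Initial     7.343      1.76
  Change     -4.641     4.641
  Equil       2.702     6.401
  solve Keq expr → x = 2.32; check Q = 5.612
Then remove 0.3501 M of A.
Step 2:
                  A         E
  Initial     2.352     6.401
  Change     0.2462   -0.2462
  Equil       2.598     6.155
  solve Keq expr → x = -0.1231; check Q = 5.612
Then change container volume by factor 1.5 (V_new/V_old).
Step 3:
                  A         E
  Initial     1.732     4.103
  Change          0         0
  Equil       1.732     4.103
  solve Keq expr → x = 0; check Q = 5.612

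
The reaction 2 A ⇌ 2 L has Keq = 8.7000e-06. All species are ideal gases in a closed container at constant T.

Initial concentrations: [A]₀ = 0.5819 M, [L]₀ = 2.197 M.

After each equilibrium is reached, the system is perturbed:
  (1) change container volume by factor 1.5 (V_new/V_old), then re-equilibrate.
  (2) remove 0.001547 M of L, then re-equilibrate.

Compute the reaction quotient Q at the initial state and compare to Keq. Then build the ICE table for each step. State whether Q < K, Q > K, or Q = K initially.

Q₀ = 14.25 vs Keq = 8.7000e-06 ⇒ Q>K, reverse
Step 1:
                  A         L
  I          0.5819     2.197
  C           2.189    -2.189
  E           2.771  0.008172
  solve Keq expr → x = -1.094; check Q = 8.7000e-06
Then change container volume by factor 1.5 (V_new/V_old).
Step 2:
                  A         L
  I           1.847  0.005448
  C               0         0
  E           1.847  0.005448
  solve Keq expr → x = 0; check Q = 8.7000e-06
Then remove 0.001547 M of L.
Step 3:
                  A         L
  I           1.847  0.003901
  C       -0.001542  0.001542
  E           1.846  0.005444
  solve Keq expr → x = 7.7123e-04; check Q = 8.7000e-06

Q₀ = 14.25; Q > K (proceeds reverse)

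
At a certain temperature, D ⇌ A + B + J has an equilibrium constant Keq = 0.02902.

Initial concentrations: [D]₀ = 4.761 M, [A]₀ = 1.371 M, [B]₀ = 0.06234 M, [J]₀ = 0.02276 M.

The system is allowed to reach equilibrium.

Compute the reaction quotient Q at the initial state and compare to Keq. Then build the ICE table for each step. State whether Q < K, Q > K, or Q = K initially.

Q₀ = 4.0858e-04 vs Keq = 0.02902 ⇒ Q<K, forward
Step 1:
                    D           A           B           J
  Initial       4.761       1.371     0.06234     0.02276
  Change      -0.2431      0.2431      0.2431      0.2431
  Equil         4.518       1.614      0.3055      0.2659
  solve Keq expr → x = 0.2431; check Q = 0.02902

Q₀ = 4.0858e-04; Q < K (proceeds forward)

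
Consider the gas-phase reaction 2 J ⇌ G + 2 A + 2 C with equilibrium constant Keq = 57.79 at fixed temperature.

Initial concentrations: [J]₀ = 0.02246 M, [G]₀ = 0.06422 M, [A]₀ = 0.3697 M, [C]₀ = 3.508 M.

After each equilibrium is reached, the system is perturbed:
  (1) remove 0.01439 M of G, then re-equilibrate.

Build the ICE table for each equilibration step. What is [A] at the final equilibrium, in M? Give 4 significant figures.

[A]_eq = 0.3577 M

Q₀ = 214.1 vs Keq = 57.79 ⇒ Q>K, reverse
Step 1:
                  J         G         A         C
  init      0.02246   0.06422    0.3697     3.508
  Δ         0.01605 -0.008025  -0.01605  -0.01605
  eq        0.03851    0.0562    0.3537     3.492
  solve Keq expr → x = -0.008025; check Q = 57.79
Then remove 0.01439 M of G.
Step 2:
                  J         G         A         C
  init      0.03851   0.04181    0.3537     3.492
  Δ       -0.004066  0.002033  0.004066  0.004066
  eq        0.03444   0.04384    0.3577     3.496
  solve Keq expr → x = 0.002033; check Q = 57.79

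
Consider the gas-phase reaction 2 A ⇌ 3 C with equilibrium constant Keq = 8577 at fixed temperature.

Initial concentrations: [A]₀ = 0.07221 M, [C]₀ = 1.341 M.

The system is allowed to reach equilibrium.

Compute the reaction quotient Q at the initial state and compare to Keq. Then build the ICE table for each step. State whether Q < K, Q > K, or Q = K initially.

Q₀ = 462.5; Q < K (proceeds forward)

Q₀ = 462.5 vs Keq = 8577 ⇒ Q<K, forward
Step 1:
                  A         C
  init      0.07221     1.341
  Δ         -0.0539   0.08085
  eq        0.01831     1.422
  solve Keq expr → x = 0.02695; check Q = 8577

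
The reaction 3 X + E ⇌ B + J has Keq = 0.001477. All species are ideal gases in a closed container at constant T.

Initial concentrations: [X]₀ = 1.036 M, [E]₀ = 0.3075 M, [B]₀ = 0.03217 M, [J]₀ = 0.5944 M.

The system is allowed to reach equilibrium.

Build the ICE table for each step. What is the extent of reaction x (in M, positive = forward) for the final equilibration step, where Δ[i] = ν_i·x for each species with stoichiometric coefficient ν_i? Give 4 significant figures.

x = -0.03089 M

Q₀ = 0.05592 vs Keq = 0.001477 ⇒ Q>K, reverse
Step 1:
                  X         E         B         J
  Initial     1.036    0.3075   0.03217    0.5944
  Change    0.09268   0.03089  -0.03089  -0.03089
  Equil       1.129    0.3384  0.001275    0.5635
  solve Keq expr → x = -0.03089; check Q = 0.001477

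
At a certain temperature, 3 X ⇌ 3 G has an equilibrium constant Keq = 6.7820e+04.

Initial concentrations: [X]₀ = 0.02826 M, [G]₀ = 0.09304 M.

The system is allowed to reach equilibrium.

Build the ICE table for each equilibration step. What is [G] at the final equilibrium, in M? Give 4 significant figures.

[G]_eq = 0.1184 M

Q₀ = 35.69 vs Keq = 6.7820e+04 ⇒ Q<K, forward
Step 1:
                    X           G
  Initial     0.02826     0.09304
  Change     -0.02536     0.02536
  Equil      0.002903      0.1184
  solve Keq expr → x = 0.008452; check Q = 6.7820e+04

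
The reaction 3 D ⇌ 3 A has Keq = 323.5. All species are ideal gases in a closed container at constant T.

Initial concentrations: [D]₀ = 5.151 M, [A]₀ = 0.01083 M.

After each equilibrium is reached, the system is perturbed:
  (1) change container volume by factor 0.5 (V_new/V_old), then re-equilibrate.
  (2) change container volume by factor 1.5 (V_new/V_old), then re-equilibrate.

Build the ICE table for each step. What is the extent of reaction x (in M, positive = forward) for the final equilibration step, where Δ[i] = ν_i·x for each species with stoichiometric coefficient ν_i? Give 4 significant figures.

Q₀ = 9.2942e-09 vs Keq = 323.5 ⇒ Q<K, forward
Step 1:
                  D         A
  Initial     5.151   0.01083
  Change     -4.495     4.495
  Equil      0.6563     4.506
  solve Keq expr → x = 1.498; check Q = 323.5
Then change container volume by factor 0.5 (V_new/V_old).
Step 2:
                  D         A
  Initial     1.313     9.011
  Change          0         0
  Equil       1.313     9.011
  solve Keq expr → x = 0; check Q = 323.5
Then change container volume by factor 1.5 (V_new/V_old).
Step 3:
                  D         A
  Initial    0.8751     6.007
  Change          0         0
  Equil      0.8751     6.007
  solve Keq expr → x = 0; check Q = 323.5

x = 0 M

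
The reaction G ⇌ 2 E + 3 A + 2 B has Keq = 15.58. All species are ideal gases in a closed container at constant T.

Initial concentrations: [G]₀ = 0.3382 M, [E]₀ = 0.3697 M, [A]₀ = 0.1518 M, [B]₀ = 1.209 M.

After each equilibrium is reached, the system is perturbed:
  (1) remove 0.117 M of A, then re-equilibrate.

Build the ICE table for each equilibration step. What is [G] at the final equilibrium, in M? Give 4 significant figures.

Q₀ = 0.002066 vs Keq = 15.58 ⇒ Q<K, forward
Step 1:
                  G         E         A         B
  init       0.3382    0.3697    0.1518     1.209
  Δ         -0.2441    0.4883    0.7324    0.4883
  eq        0.09407     0.858    0.8842     1.697
  solve Keq expr → x = 0.2441; check Q = 15.58
Then remove 0.117 M of A.
Step 2:
                  G         E         A         B
  init      0.09407     0.858    0.7672     1.697
  Δ        -0.01426   0.02851   0.04277   0.02851
  eq        0.07982    0.8865    0.8099     1.726
  solve Keq expr → x = 0.01426; check Q = 15.58

[G]_eq = 0.07982 M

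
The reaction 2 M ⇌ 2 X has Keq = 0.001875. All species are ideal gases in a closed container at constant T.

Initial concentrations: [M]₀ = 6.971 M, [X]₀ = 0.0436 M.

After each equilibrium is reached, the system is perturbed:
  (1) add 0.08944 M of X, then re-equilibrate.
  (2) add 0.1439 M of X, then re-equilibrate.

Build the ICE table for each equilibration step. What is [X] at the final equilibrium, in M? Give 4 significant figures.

Q₀ = 3.9119e-05 vs Keq = 0.001875 ⇒ Q<K, forward
Step 1:
                   M          X
  init         6.971     0.0436
  Δ          -0.2475     0.2475
  eq           6.723     0.2911
  solve Keq expr → x = 0.1238; check Q = 0.001875
Then add 0.08944 M of X.
Step 2:
                   M          X
  init         6.723     0.3806
  Δ          0.08573   -0.08573
  eq           6.809     0.2948
  solve Keq expr → x = -0.04286; check Q = 0.001875
Then add 0.1439 M of X.
Step 3:
                   M          X
  init         6.809     0.4387
  Δ           0.1379    -0.1379
  eq           6.947     0.3008
  solve Keq expr → x = -0.06896; check Q = 0.001875

[X]_eq = 0.3008 M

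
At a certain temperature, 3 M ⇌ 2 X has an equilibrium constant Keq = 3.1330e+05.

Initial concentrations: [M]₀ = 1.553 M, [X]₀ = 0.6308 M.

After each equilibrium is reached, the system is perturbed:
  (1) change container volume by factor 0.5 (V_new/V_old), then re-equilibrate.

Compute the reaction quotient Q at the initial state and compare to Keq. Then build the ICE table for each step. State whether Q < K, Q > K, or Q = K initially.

Q₀ = 0.1062 vs Keq = 3.1330e+05 ⇒ Q<K, forward
Step 1:
                   M          X
  Initial      1.553     0.6308
  Change      -1.532      1.022
  Equil      0.02058      1.652
  solve Keq expr → x = 0.5108; check Q = 3.1330e+05
Then change container volume by factor 0.5 (V_new/V_old).
Step 2:
                   M          X
  Initial    0.04116      3.305
  Change   -0.008454   0.005636
  Equil       0.0327       3.31
  solve Keq expr → x = 0.002818; check Q = 3.1330e+05

Q₀ = 0.1062; Q < K (proceeds forward)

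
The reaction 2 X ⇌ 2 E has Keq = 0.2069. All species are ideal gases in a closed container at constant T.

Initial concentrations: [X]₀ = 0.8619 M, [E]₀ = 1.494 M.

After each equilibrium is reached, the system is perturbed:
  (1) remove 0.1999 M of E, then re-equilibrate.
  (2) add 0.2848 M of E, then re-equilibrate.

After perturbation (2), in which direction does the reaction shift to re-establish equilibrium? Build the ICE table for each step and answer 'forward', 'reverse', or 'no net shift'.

Q₀ = 3.005 vs Keq = 0.2069 ⇒ Q>K, reverse
Step 1:
                   X          E
  Initial     0.8619      1.494
  Change      0.7574    -0.7574
  Equil        1.619     0.7366
  solve Keq expr → x = -0.3787; check Q = 0.2069
Then remove 0.1999 M of E.
Step 2:
                   X          E
  Initial      1.619     0.5367
  Change     -0.1374     0.1374
  Equil        1.482     0.6741
  solve Keq expr → x = 0.0687; check Q = 0.2069
Then add 0.2848 M of E.
Step 3:
                   X          E
  Initial      1.482     0.9589
  Change      0.1958    -0.1958
  Equil        1.678     0.7631
  solve Keq expr → x = -0.09788; check Q = 0.2069

Direction: reverse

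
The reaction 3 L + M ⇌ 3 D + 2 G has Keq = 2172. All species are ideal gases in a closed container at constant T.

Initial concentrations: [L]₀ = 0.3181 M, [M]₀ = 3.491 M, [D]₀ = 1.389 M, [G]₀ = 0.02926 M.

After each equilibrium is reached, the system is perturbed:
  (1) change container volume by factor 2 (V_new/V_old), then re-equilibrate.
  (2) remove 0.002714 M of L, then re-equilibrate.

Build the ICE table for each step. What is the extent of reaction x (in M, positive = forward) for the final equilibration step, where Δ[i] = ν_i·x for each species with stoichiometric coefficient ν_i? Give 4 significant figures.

Q₀ = 0.02042 vs Keq = 2172 ⇒ Q<K, forward
Step 1:
                    L           M           D           G
  I            0.3181       3.491       1.389     0.02926
  C           -0.2867    -0.09556      0.2867      0.1911
  E           0.03141       3.395       1.676      0.2204
  solve Keq expr → x = 0.09556; check Q = 2172
Then change container volume by factor 2 (V_new/V_old).
Step 2:
                    L           M           D           G
  I            0.0157       1.698      0.8378      0.1102
  C         -0.003039   -0.001013    0.003039    0.002026
  E           0.01267       1.697      0.8409      0.1122
  solve Keq expr → x = 0.001013; check Q = 2172
Then remove 0.002714 M of L.
Step 3:
                    L           M           D           G
  I          0.009952       1.697      0.8409      0.1122
  C          0.002546  8.4864e-04   -0.002546   -0.001697
  E            0.0125       1.698      0.8383      0.1105
  solve Keq expr → x = -8.4864e-04; check Q = 2172

x = -8.4864e-04 M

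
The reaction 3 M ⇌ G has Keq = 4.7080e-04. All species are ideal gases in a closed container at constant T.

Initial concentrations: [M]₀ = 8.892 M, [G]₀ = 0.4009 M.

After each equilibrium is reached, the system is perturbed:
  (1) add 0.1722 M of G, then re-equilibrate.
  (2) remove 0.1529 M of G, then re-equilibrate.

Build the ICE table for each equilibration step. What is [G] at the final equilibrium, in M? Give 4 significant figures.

Q₀ = 5.7021e-04 vs Keq = 4.7080e-04 ⇒ Q>K, reverse
Step 1:
                   M          G
  I            8.892     0.4009
  C           0.1564   -0.05212
  E            9.048     0.3488
  solve Keq expr → x = -0.05212; check Q = 4.7080e-04
Then add 0.1722 M of G.
Step 2:
                   M          G
  I            9.048      0.521
  C           0.3794    -0.1265
  E            9.428     0.3945
  solve Keq expr → x = -0.1265; check Q = 4.7080e-04
Then remove 0.1529 M of G.
Step 3:
                   M          G
  I            9.428     0.2416
  C          -0.3365     0.1122
  E            9.091     0.3538
  solve Keq expr → x = 0.1122; check Q = 4.7080e-04

[G]_eq = 0.3538 M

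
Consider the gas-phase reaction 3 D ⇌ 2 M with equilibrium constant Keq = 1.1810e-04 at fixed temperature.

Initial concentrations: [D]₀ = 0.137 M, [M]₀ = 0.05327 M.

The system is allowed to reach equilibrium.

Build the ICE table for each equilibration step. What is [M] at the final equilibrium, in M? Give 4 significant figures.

[M]_eq = 0.001085 M

Q₀ = 1.104 vs Keq = 1.1810e-04 ⇒ Q>K, reverse
Step 1:
                  D         M
  Initial     0.137   0.05327
  Change    0.07828  -0.05218
  Equil      0.2153  0.001085
  solve Keq expr → x = -0.02609; check Q = 1.1810e-04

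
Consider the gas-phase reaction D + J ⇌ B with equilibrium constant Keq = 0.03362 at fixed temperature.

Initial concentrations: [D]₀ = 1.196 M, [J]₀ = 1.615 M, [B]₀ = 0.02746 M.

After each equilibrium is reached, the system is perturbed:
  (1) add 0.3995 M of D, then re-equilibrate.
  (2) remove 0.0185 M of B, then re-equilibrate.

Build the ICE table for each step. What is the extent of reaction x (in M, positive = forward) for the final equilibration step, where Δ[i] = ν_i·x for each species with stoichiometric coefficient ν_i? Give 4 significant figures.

Q₀ = 0.01422 vs Keq = 0.03362 ⇒ Q<K, forward
Step 1:
                   D          J          B
  init         1.196      1.615    0.02746
  Δ         -0.03428   -0.03428    0.03428
  eq           1.162      1.581    0.06174
  solve Keq expr → x = 0.03428; check Q = 0.03362
Then add 0.3995 M of D.
Step 2:
                   D          J          B
  init         1.561      1.581    0.06174
  Δ         -0.01921   -0.01921    0.01921
  eq           1.542      1.562    0.08095
  solve Keq expr → x = 0.01921; check Q = 0.03362
Then remove 0.0185 M of B.
Step 3:
                   D          J          B
  init         1.542      1.562    0.06245
  Δ         -0.01676   -0.01676    0.01676
  eq           1.525      1.545    0.07921
  solve Keq expr → x = 0.01676; check Q = 0.03362

x = 0.01676 M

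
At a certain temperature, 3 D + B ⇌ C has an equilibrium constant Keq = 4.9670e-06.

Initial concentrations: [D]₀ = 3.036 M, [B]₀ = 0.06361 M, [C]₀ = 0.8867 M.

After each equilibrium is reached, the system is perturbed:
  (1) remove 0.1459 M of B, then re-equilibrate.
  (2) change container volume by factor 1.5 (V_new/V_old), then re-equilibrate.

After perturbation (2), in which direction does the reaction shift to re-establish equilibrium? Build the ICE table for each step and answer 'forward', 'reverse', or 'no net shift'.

Direction: reverse

Q₀ = 0.4981 vs Keq = 4.9670e-06 ⇒ Q>K, reverse
Step 1:
                   D          B          C
  init         3.036    0.06361     0.8867
  Δ            2.657     0.8858    -0.8858
  eq           5.693     0.9494 8.7036e-04
  solve Keq expr → x = -0.8858; check Q = 4.9670e-06
Then remove 0.1459 M of B.
Step 2:
                   D          B          C
  init         5.693     0.8035 8.7036e-04
  Δ       4.0041e-04 1.3347e-04 -1.3347e-04
  eq           5.694     0.8037 7.3689e-04
  solve Keq expr → x = -1.3347e-04; check Q = 4.9670e-06
Then change container volume by factor 1.5 (V_new/V_old).
Step 3:
                   D          B          C
  init         3.796     0.5358 4.9126e-04
  Δ         0.001036 3.4549e-04 -3.4549e-04
  eq           3.797     0.5361 1.4577e-04
  solve Keq expr → x = -3.4549e-04; check Q = 4.9670e-06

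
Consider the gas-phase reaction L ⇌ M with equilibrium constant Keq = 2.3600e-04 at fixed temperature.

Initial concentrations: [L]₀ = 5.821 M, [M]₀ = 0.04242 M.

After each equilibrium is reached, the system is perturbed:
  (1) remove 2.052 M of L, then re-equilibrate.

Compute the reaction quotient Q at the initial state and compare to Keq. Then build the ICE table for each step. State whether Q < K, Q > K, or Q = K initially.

Q₀ = 0.007287; Q > K (proceeds reverse)

Q₀ = 0.007287 vs Keq = 2.3600e-04 ⇒ Q>K, reverse
Step 1:
                   L          M
  I            5.821    0.04242
  C          0.04104   -0.04104
  E            5.862   0.001383
  solve Keq expr → x = -0.04104; check Q = 2.3600e-04
Then remove 2.052 M of L.
Step 2:
                   L          M
  I             3.81   0.001383
  C       4.8416e-04 -4.8416e-04
  E            3.811 8.9928e-04
  solve Keq expr → x = -4.8416e-04; check Q = 2.3600e-04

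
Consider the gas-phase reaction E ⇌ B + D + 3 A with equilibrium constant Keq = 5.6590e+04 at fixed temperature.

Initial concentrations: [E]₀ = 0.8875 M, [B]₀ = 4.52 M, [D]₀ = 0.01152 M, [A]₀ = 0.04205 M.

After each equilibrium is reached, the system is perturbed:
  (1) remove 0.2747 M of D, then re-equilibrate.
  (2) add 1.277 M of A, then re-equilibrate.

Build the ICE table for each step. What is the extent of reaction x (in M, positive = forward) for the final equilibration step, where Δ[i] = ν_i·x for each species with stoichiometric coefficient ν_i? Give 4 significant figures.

x = -0.002536 M

Q₀ = 4.3624e-06 vs Keq = 5.6590e+04 ⇒ Q<K, forward
Step 1:
                  E         B         D         A
  I          0.8875      4.52   0.01152   0.04205
  C         -0.8858    0.8858    0.8858     2.657
  E        0.001686     5.406    0.8973     2.699
  solve Keq expr → x = 0.8858; check Q = 5.6590e+04
Then remove 0.2747 M of D.
Step 2:
                  E         B         D         A
  I        0.001686     5.406    0.6226     2.699
  C       -5.1313e-04 5.1313e-04 5.1313e-04  0.001539
  E        0.001173     5.406    0.6231     2.701
  solve Keq expr → x = 5.1313e-04; check Q = 5.6590e+04
Then add 1.277 M of A.
Step 3:
                  E         B         D         A
  I        0.001173     5.406    0.6231     3.978
  C        0.002536 -0.002536 -0.002536 -0.007608
  E        0.003709     5.404    0.6206      3.97
  solve Keq expr → x = -0.002536; check Q = 5.6590e+04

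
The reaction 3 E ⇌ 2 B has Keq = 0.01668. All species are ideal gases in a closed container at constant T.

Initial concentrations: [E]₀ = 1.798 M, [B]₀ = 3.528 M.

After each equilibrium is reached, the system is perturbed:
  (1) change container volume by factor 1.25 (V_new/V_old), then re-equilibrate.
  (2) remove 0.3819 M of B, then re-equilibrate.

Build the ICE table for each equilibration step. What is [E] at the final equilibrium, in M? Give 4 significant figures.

Q₀ = 2.141 vs Keq = 0.01668 ⇒ Q>K, reverse
Step 1:
                    E           B
  I             1.798       3.528
  C             3.156      -2.104
  E             4.954       1.424
  solve Keq expr → x = -1.052; check Q = 0.01668
Then change container volume by factor 1.25 (V_new/V_old).
Step 2:
                    E           B
  I             3.963       1.139
  C             0.114    -0.07599
  E             4.077       1.063
  solve Keq expr → x = -0.038; check Q = 0.01668
Then remove 0.3819 M of B.
Step 3:
                    E           B
  I             4.077      0.6813
  C           -0.3641      0.2427
  E             3.713      0.9241
  solve Keq expr → x = 0.1214; check Q = 0.01668

[E]_eq = 3.713 M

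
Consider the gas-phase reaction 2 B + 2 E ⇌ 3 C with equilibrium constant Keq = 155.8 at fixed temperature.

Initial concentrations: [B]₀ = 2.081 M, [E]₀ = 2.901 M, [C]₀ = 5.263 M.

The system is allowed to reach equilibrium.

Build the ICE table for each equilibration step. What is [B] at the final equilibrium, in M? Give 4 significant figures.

Q₀ = 4 vs Keq = 155.8 ⇒ Q<K, forward
Step 1:
                  B         E         C
  init        2.081     2.901     5.263
  Δ          -1.198    -1.198     1.797
  eq         0.8827     1.703      7.06
  solve Keq expr → x = 0.5991; check Q = 155.8

[B]_eq = 0.8827 M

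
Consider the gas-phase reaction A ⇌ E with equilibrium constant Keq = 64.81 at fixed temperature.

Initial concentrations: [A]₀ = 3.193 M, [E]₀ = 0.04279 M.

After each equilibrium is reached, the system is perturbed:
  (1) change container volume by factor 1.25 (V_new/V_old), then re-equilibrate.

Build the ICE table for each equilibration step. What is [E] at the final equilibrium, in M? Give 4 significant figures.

Q₀ = 0.0134 vs Keq = 64.81 ⇒ Q<K, forward
Step 1:
                   A          E
  Initial      3.193    0.04279
  Change      -3.144      3.144
  Equil      0.04917      3.187
  solve Keq expr → x = 3.144; check Q = 64.81
Then change container volume by factor 1.25 (V_new/V_old).
Step 2:
                   A          E
  Initial    0.03933      2.549
  Change           0          0
  Equil      0.03933      2.549
  solve Keq expr → x = 0; check Q = 64.81

[E]_eq = 2.549 M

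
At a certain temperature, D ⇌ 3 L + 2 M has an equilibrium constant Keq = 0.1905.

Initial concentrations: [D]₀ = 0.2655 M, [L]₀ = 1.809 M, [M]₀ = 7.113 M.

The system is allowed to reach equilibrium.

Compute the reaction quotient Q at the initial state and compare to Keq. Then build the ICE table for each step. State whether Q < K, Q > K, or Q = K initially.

Q₀ = 1128 vs Keq = 0.1905 ⇒ Q>K, reverse
Step 1:
                  D         L         M
  I          0.2655     1.809     7.113
  C          0.5488    -1.647    -1.098
  E          0.8143    0.1625     6.015
  solve Keq expr → x = -0.5488; check Q = 0.1905

Q₀ = 1128; Q > K (proceeds reverse)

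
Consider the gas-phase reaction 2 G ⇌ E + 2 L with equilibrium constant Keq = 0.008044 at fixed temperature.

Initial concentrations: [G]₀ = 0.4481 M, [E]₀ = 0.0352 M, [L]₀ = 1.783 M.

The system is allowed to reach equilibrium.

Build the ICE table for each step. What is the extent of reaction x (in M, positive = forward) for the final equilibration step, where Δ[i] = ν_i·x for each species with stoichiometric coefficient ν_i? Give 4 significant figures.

x = -0.03447 M

Q₀ = 0.5573 vs Keq = 0.008044 ⇒ Q>K, reverse
Step 1:
                  G         E         L
  I          0.4481    0.0352     1.783
  C         0.06894  -0.03447  -0.06894
  E           0.517 7.3191e-04     1.714
  solve Keq expr → x = -0.03447; check Q = 0.008044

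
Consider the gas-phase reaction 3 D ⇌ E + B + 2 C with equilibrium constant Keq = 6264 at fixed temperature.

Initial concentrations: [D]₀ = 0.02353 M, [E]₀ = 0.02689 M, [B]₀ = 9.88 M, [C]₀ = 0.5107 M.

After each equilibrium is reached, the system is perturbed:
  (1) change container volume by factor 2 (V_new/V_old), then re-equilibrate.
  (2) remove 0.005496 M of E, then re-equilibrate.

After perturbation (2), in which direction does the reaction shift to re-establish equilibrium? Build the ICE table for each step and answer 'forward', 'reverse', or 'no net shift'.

Direction: forward

Q₀ = 5319 vs Keq = 6264 ⇒ Q<K, forward
Step 1:
                    D           E           B           C
  I           0.02353     0.02689        9.88      0.5107
  C         -0.001123  3.7449e-04  3.7449e-04  7.4898e-04
  E           0.02241     0.02726        9.88      0.5114
  solve Keq expr → x = 3.7449e-04; check Q = 6264
Then change container volume by factor 2 (V_new/V_old).
Step 2:
                    D           E           B           C
  I            0.0112     0.01363        4.94      0.2557
  C         -0.002126  7.0864e-04  7.0864e-04    0.001417
  E          0.009077     0.01434       4.941      0.2571
  solve Keq expr → x = 7.0864e-04; check Q = 6264
Then remove 0.005496 M of E.
Step 3:
                    D           E           B           C
  I          0.009077    0.008845       4.941      0.2571
  C         -0.001217  4.0582e-04  4.0582e-04  8.1164e-04
  E           0.00786    0.009251       4.941       0.258
  solve Keq expr → x = 4.0582e-04; check Q = 6264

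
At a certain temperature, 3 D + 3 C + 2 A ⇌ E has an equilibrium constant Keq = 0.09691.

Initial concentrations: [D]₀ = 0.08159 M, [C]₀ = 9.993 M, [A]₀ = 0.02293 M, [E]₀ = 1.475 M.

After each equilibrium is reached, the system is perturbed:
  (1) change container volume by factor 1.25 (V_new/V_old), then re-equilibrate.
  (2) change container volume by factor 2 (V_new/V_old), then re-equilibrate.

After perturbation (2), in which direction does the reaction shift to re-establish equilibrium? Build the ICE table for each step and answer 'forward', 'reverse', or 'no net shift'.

Direction: reverse

Q₀ = 5176 vs Keq = 0.09691 ⇒ Q>K, reverse
Step 1:
                   D          C          A          E
  init       0.08159      9.993    0.02293      1.475
  Δ           0.4248     0.4248     0.2832    -0.1416
  eq          0.5064      10.42     0.3061      1.333
  solve Keq expr → x = -0.1416; check Q = 0.09691
Then change container volume by factor 1.25 (V_new/V_old).
Step 2:
                   D          C          A          E
  init        0.4051      8.334     0.2449      1.067
  Δ           0.1332     0.1332    0.08882   -0.04441
  eq          0.5383      8.467     0.3337      1.022
  solve Keq expr → x = -0.04441; check Q = 0.09691
Then change container volume by factor 2 (V_new/V_old).
Step 3:
                   D          C          A          E
  init        0.2692      4.234     0.1669     0.5112
  Δ            0.361      0.361     0.2407    -0.1203
  eq          0.6302      4.595     0.4076     0.3908
  solve Keq expr → x = -0.1203; check Q = 0.09691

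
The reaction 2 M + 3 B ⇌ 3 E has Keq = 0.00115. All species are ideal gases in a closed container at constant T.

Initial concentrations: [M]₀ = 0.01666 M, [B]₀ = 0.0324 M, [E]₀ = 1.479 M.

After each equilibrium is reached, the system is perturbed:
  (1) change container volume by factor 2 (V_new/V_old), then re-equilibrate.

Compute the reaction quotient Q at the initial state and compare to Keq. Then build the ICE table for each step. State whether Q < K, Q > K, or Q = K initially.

Q₀ = 3.4270e+08 vs Keq = 0.00115 ⇒ Q>K, reverse
Step 1:
                  M         B         E
  init      0.01666    0.0324     1.479
  Δ          0.8956     1.343    -1.343
  eq         0.9123     1.376    0.1356
  solve Keq expr → x = -0.4478; check Q = 0.00115
Then change container volume by factor 2 (V_new/V_old).
Step 2:
                  M         B         E
  init       0.4561    0.6879   0.06779
  Δ         0.01514   0.02271  -0.02271
  eq         0.4713    0.7106   0.04509
  solve Keq expr → x = -0.007568; check Q = 0.00115

Q₀ = 3.4270e+08; Q > K (proceeds reverse)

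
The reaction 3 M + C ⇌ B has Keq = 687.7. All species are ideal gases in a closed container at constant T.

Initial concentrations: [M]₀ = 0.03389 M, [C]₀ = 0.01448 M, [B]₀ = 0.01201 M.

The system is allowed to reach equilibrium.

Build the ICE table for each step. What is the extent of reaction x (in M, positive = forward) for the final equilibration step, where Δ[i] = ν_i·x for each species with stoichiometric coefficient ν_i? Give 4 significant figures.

Q₀ = 2.1309e+04 vs Keq = 687.7 ⇒ Q>K, reverse
Step 1:
                    M           C           B
  Initial     0.03389     0.01448     0.01201
  Change      0.02586    0.008621   -0.008621
  Equil       0.05975      0.0231    0.003389
  solve Keq expr → x = -0.008621; check Q = 687.7

x = -0.008621 M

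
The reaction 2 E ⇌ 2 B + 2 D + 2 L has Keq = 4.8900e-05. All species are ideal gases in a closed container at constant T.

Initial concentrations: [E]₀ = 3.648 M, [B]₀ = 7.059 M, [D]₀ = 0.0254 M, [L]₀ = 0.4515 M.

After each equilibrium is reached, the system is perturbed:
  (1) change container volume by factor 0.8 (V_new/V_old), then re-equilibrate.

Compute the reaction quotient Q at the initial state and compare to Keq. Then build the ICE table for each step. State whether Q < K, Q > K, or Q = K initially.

Q₀ = 4.9245e-04; Q > K (proceeds reverse)

Q₀ = 4.9245e-04 vs Keq = 4.8900e-05 ⇒ Q>K, reverse
Step 1:
                    E           B           D           L
  Initial       3.648       7.059      0.0254      0.4515
  Change      0.01702    -0.01702    -0.01702    -0.01702
  Equil         3.665       7.042    0.008377      0.4345
  solve Keq expr → x = -0.008512; check Q = 4.8900e-05
Then change container volume by factor 0.8 (V_new/V_old).
Step 2:
                    E           B           D           L
  Initial       4.581       8.802     0.01047      0.5431
  Change     0.003715   -0.003715   -0.003715   -0.003715
  Equil         4.585       8.799    0.006756      0.5394
  solve Keq expr → x = -0.001858; check Q = 4.8900e-05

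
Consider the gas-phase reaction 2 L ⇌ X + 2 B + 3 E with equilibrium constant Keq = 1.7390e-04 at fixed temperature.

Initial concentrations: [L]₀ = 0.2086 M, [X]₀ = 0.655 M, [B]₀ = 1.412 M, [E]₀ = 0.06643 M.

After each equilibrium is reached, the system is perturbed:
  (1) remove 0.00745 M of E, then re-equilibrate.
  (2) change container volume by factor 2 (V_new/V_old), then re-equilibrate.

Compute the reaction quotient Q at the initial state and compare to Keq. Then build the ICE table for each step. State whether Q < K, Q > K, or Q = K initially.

Q₀ = 0.008798 vs Keq = 1.7390e-04 ⇒ Q>K, reverse
Step 1:
                    L           X           B           E
  Initial      0.2086       0.655       1.412     0.06643
  Change      0.03086    -0.01543    -0.03086    -0.04629
  Equil        0.2395      0.6396       1.381     0.02014
  solve Keq expr → x = -0.01543; check Q = 1.7390e-04
Then remove 0.00745 M of E.
Step 2:
                    L           X           B           E
  Initial      0.2395      0.6396       1.381     0.01269
  Change    -0.004742    0.002371    0.004742    0.007113
  Equil        0.2347      0.6419       1.386     0.01981
  solve Keq expr → x = 0.002371; check Q = 1.7390e-04
Then change container volume by factor 2 (V_new/V_old).
Step 3:
                    L           X           B           E
  Initial      0.1174       0.321      0.6929    0.009903
  Change    -0.008969    0.004484    0.008969     0.01345
  Equil        0.1084      0.3255      0.7019     0.02336
  solve Keq expr → x = 0.004484; check Q = 1.7390e-04

Q₀ = 0.008798; Q > K (proceeds reverse)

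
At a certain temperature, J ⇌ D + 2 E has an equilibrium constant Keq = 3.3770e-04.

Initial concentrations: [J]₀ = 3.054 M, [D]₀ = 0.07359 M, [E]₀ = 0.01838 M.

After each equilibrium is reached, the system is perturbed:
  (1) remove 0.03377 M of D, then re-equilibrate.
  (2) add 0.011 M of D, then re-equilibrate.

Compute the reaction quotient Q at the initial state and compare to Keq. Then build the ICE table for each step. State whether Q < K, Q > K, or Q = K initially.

Q₀ = 8.1403e-06; Q < K (proceeds forward)

Q₀ = 8.1403e-06 vs Keq = 3.3770e-04 ⇒ Q<K, forward
Step 1:
                  J         D         E
  I           3.054   0.07359   0.01838
  C        -0.03847   0.03847   0.07695
  E           3.016    0.1121   0.09533
  solve Keq expr → x = 0.03847; check Q = 3.3770e-04
Then remove 0.03377 M of D.
Step 2:
                  J         D         E
  I           3.016   0.07829   0.09533
  C        -0.00693   0.00693   0.01386
  E           3.009   0.08522    0.1092
  solve Keq expr → x = 0.00693; check Q = 3.3770e-04
Then add 0.011 M of D.
Step 3:
                  J         D         E
  I           3.009   0.09622    0.1092
  C         0.00251  -0.00251  -0.00502
  E           3.011   0.09371    0.1042
  solve Keq expr → x = -0.00251; check Q = 3.3770e-04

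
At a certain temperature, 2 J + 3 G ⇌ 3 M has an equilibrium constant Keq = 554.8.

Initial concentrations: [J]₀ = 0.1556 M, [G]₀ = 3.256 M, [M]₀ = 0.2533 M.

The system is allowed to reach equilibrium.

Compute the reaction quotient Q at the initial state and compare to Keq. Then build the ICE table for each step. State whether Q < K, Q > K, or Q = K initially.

Q₀ = 0.01945 vs Keq = 554.8 ⇒ Q<K, forward
Step 1:
                  J         G         M
  Initial    0.1556     3.256    0.2533
  Change    -0.1529   -0.2293    0.2293
  Equil    0.002704     3.027    0.4826
  solve Keq expr → x = 0.07645; check Q = 554.8

Q₀ = 0.01945; Q < K (proceeds forward)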